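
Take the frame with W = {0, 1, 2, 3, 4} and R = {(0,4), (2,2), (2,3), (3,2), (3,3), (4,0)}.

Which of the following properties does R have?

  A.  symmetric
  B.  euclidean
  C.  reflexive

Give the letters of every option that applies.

(A) symmetric: every R-edge is matched by its reverse.
(B) not euclidean: 0 R 4 and 0 R 4 but not 4 R 4.
(C) not reflexive: not 0 R 0.

A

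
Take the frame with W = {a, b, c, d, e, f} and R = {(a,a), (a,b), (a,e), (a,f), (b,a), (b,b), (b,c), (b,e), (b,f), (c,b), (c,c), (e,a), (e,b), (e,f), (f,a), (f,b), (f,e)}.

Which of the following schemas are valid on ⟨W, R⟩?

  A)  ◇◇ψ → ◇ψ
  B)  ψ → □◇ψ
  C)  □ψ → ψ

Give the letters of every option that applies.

R is not reflexive: not d R d.
R is symmetric: every R-edge is matched by its reverse.
R is not transitive: a R b and b R c but not a R c.
(A) ◇◇ψ → ◇ψ (the dual of axiom 4) characterises the transitive frames. R is not transitive — not valid.
(B) ψ → □◇ψ is axiom B, which corresponds to symmetry. R is symmetric — valid.
(C) □ψ → ψ is axiom T; it is valid on a frame exactly when R is reflexive. R is not reflexive, so not valid.

B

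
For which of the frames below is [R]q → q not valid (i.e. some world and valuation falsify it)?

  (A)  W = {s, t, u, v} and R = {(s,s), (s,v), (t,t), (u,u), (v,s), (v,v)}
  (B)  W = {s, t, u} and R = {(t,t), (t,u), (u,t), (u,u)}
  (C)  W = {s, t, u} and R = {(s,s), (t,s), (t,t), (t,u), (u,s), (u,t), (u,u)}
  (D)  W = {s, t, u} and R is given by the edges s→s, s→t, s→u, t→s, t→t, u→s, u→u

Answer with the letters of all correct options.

B

The schema [R]q → q is axiom T; it is valid on a frame iff R is reflexive.
(A) R is reflexive (each world relates to itself), so the schema is valid here.
(B) R is not reflexive (not s R s), so the schema fails here.
(C) R is reflexive (each world relates to itself), so the schema is valid here.
(D) R is reflexive (each world relates to itself), so the schema is valid here.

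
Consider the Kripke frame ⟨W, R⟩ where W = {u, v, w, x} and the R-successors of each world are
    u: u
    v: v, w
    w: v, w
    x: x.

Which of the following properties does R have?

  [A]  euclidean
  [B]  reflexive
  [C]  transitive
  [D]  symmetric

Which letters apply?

A, B, C, D

(A) euclidean: any two R-successors of the same world are R-related.
(B) reflexive: each world relates to itself.
(C) transitive: R is closed under composition.
(D) symmetric: every R-edge is matched by its reverse.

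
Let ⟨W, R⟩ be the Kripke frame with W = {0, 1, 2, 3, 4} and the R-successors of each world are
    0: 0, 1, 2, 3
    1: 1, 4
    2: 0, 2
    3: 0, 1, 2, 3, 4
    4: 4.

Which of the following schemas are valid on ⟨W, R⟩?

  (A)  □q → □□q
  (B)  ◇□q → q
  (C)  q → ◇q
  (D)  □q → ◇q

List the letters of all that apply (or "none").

C, D

R is reflexive: each world relates to itself.
R is not symmetric: 0 R 1 but not 1 R 0.
R is not transitive: 0 R 1 and 1 R 4 but not 0 R 4.
R is serial: every world has an R-successor.
(A) □q → □□q is axiom 4; it is valid on a frame exactly when R is transitive. R is not transitive, so not valid.
(B) ◇□q → q is the dual of axiom B; it is valid on a frame exactly when R is symmetric. R is not symmetric, so not valid.
(C) q → ◇q is the dual of axiom T, which corresponds to reflexivity. R is reflexive — valid.
(D) □q → ◇q is axiom D; it is valid on a frame exactly when R is serial. R is serial, so valid.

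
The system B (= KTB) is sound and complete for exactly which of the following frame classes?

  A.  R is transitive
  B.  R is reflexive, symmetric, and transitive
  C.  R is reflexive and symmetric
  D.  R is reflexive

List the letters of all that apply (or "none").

(A) this class determines K4, not B (= KTB).
(B) this class determines S5, not B (= KTB).
(C) B (= KTB) is sound and complete for exactly this class.
(D) this class determines T (= KT), not B (= KTB).

C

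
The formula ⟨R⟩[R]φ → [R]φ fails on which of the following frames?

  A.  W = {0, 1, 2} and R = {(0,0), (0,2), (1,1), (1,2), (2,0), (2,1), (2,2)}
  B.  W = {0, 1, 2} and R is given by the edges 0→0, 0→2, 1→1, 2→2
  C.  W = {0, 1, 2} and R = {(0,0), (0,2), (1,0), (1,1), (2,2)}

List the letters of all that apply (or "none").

The schema ⟨R⟩[R]φ → [R]φ is the dual of axiom 5; it is valid on a frame iff R is euclidean.
(A) R is not euclidean (2 R 0 and 2 R 1 but not 0 R 1), so the schema fails here.
(B) R is not euclidean (0 R 2 and 0 R 0 but not 2 R 0), so the schema fails here.
(C) R is not euclidean (0 R 2 and 0 R 0 but not 2 R 0), so the schema fails here.

A, B, C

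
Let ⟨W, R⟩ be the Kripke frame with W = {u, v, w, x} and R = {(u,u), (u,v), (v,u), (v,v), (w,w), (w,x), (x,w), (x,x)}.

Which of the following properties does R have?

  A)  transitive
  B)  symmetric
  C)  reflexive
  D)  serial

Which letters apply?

(A) transitive: R is closed under composition.
(B) symmetric: every R-edge is matched by its reverse.
(C) reflexive: each world relates to itself.
(D) serial: every world has an R-successor.

A, B, C, D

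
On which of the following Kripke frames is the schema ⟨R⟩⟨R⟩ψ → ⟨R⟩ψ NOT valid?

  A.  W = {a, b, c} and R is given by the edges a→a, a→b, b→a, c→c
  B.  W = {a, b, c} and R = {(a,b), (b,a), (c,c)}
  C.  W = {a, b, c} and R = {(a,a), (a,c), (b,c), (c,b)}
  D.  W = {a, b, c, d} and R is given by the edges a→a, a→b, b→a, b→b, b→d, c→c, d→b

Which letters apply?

A, B, C, D

The schema ⟨R⟩⟨R⟩ψ → ⟨R⟩ψ is the dual of axiom 4; it is valid on a frame iff R is transitive.
(A) R is not transitive (b R a and a R b but not b R b), so the schema fails here.
(B) R is not transitive (a R b and b R a but not a R a), so the schema fails here.
(C) R is not transitive (a R c and c R b but not a R b), so the schema fails here.
(D) R is not transitive (a R b and b R d but not a R d), so the schema fails here.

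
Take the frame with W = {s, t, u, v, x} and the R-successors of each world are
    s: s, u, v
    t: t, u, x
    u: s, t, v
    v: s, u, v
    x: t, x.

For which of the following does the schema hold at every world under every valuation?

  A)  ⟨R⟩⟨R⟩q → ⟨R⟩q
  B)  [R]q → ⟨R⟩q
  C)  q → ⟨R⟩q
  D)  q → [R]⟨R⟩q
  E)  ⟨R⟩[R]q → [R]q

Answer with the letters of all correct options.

B, D

R is not reflexive: not u R u.
R is symmetric: every R-edge is matched by its reverse.
R is not transitive: s R u and u R t but not s R t.
R is not euclidean: t R u and t R x but not u R x.
R is serial: every world has an R-successor.
(A) the dual of axiom 4: valid iff R is transitive. R is not transitive — not valid.
(B) [R]q → ⟨R⟩q is axiom D, which corresponds to seriality. R is serial — valid.
(C) q → ⟨R⟩q is the dual of axiom T; it is valid on a frame exactly when R is reflexive. R is not reflexive, so not valid.
(D) q → [R]⟨R⟩q is axiom B, which corresponds to symmetry. R is symmetric — valid.
(E) the dual of axiom 5: valid iff R is euclidean. R is not euclidean — not valid.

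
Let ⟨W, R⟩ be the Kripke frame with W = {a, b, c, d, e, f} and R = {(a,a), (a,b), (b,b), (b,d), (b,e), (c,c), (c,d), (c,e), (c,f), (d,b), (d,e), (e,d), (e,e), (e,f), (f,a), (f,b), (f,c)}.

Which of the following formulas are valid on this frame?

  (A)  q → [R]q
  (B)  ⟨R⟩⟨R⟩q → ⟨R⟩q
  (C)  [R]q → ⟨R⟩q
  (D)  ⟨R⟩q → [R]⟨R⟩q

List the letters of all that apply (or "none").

R is not transitive: a R b and b R d but not a R d.
R is not euclidean: a R b and a R a but not b R a.
R is serial: every world has an R-successor.
R is not a subset of the identity: a R b with a ≠ b.
(A) q → [R]q is equivalent to ◇p→p; it holds exactly when R ⊆ identity. Here R ⊄ identity — not valid.
(B) ⟨R⟩⟨R⟩q → ⟨R⟩q (the dual of axiom 4) characterises the transitive frames. R is not transitive — not valid.
(C) axiom D: valid iff R is serial. R is serial — valid.
(D) ⟨R⟩q → [R]⟨R⟩q is axiom 5; it is valid on a frame exactly when R is euclidean. R is not euclidean, so not valid.

C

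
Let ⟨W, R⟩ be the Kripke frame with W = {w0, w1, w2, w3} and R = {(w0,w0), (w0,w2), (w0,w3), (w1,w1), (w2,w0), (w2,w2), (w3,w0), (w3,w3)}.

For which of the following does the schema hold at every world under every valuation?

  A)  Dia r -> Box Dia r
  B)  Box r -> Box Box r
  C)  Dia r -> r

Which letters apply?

none

R is not transitive: w2 R w0 and w0 R w3 but not w2 R w3.
R is not euclidean: w0 R w2 and w0 R w3 but not w2 R w3.
R is not a subset of the identity: w0 R w2 with w0 ≠ w2.
(A) Dia r -> Box Dia r is axiom 5; it is valid on a frame exactly when R is euclidean. R is not euclidean, so not valid.
(B) axiom 4: valid iff R is transitive. R is not transitive — not valid.
(C) Dia r -> r is the converse of T; it holds exactly when R ⊆ identity. Here R ⊄ identity — not valid.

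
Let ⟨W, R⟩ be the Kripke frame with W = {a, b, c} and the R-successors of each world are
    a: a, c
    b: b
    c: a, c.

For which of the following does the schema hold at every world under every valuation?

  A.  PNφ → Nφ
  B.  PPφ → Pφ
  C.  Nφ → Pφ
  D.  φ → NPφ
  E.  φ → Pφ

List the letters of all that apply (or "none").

R is reflexive: each world relates to itself.
R is symmetric: every R-edge is matched by its reverse.
R is transitive: R is closed under composition.
R is euclidean: any two R-successors of the same world are R-related.
R is serial: every world has an R-successor.
(A) the dual of axiom 5: valid iff R is euclidean. R is euclidean — valid.
(B) PPφ → Pφ is the dual of axiom 4; it is valid on a frame exactly when R is transitive. R is transitive, so valid.
(C) Nφ → Pφ is axiom D; it is valid on a frame exactly when R is serial. R is serial, so valid.
(D) φ → NPφ (axiom B) characterises the symmetric frames. R is symmetric — valid.
(E) φ → Pφ is the dual of axiom T, which corresponds to reflexivity. R is reflexive — valid.

A, B, C, D, E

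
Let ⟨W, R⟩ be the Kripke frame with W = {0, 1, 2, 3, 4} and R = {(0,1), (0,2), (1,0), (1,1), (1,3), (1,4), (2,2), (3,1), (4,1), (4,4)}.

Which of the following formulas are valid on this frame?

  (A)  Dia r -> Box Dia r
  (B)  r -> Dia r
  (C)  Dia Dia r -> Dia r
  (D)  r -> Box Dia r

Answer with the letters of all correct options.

R is not reflexive: not 0 R 0.
R is not symmetric: 0 R 2 but not 2 R 0.
R is not transitive: 0 R 1 and 1 R 0 but not 0 R 0.
R is not euclidean: 0 R 1 and 0 R 2 but not 1 R 2.
(A) Dia r -> Box Dia r (axiom 5) characterises the euclidean frames. R is not euclidean — not valid.
(B) r -> Dia r is the dual of axiom T, which corresponds to reflexivity. R is not reflexive — not valid.
(C) Dia Dia r -> Dia r is the dual of axiom 4, which corresponds to transitivity. R is not transitive — not valid.
(D) r -> Box Dia r is axiom B, which corresponds to symmetry. R is not symmetric — not valid.

none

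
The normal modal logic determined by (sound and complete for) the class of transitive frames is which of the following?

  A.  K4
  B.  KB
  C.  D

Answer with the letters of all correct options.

(A) K4 is determined by exactly this class.
(B) KB is determined by the class of symmetric frames.
(C) D is determined by the class of serial frames.

A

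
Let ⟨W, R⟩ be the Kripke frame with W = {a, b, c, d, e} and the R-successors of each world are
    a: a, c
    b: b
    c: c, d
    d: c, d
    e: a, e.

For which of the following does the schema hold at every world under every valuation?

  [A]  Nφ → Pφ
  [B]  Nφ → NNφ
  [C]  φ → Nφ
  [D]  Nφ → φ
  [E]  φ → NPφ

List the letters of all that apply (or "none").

R is reflexive: each world relates to itself.
R is not symmetric: a R c but not c R a.
R is not transitive: a R c and c R d but not a R d.
R is serial: every world has an R-successor.
R is not a subset of the identity: a R c with a ≠ c.
(A) Nφ → Pφ (axiom D) characterises the serial frames. R is serial — valid.
(B) Nφ → NNφ is axiom 4; it is valid on a frame exactly when R is transitive. R is not transitive, so not valid.
(C) φ → Nφ is valid only on frames where every R-edge is a self-loop. Here R ⊄ identity — not valid.
(D) axiom T: valid iff R is reflexive. R is reflexive — valid.
(E) φ → NPφ is axiom B, which corresponds to symmetry. R is not symmetric — not valid.

A, D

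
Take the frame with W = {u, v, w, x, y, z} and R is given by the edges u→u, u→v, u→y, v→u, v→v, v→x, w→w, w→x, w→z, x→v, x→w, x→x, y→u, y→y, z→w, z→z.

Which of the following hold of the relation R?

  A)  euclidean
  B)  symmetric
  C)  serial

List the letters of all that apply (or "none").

(A) not euclidean: u R v and u R y but not v R y.
(B) symmetric: every R-edge is matched by its reverse.
(C) serial: every world has an R-successor.

B, C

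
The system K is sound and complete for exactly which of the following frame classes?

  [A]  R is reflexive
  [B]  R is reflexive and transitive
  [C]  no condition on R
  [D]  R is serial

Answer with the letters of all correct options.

(A) this class determines T (= KT), not K.
(B) this class determines S4, not K.
(C) K is sound and complete for exactly this class.
(D) this class determines D, not K.

C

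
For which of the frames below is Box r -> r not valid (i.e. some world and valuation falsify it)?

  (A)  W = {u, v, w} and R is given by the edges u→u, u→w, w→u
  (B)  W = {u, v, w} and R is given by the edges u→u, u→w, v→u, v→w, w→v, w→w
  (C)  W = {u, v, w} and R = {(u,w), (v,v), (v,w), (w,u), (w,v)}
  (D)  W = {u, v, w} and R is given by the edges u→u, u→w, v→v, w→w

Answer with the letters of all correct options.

The schema Box r -> r is axiom T; it is valid on a frame iff R is reflexive.
(A) R is not reflexive (not v R v), so the schema fails here.
(B) R is not reflexive (not v R v), so the schema fails here.
(C) R is not reflexive (not u R u), so the schema fails here.
(D) R is reflexive (each world relates to itself), so the schema is valid here.

A, B, C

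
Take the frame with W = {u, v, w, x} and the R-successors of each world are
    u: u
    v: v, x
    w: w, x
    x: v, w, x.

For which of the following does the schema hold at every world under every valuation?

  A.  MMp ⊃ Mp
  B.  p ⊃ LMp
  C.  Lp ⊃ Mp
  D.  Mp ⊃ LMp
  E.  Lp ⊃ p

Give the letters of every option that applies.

R is reflexive: each world relates to itself.
R is symmetric: every R-edge is matched by its reverse.
R is not transitive: v R x and x R w but not v R w.
R is not euclidean: x R v and x R w but not v R w.
R is serial: every world has an R-successor.
(A) the dual of axiom 4: valid iff R is transitive. R is not transitive — not valid.
(B) p ⊃ LMp (axiom B) characterises the symmetric frames. R is symmetric — valid.
(C) Lp ⊃ Mp (axiom D) characterises the serial frames. R is serial — valid.
(D) Mp ⊃ LMp (axiom 5) characterises the euclidean frames. R is not euclidean — not valid.
(E) Lp ⊃ p is axiom T, which corresponds to reflexivity. R is reflexive — valid.

B, C, E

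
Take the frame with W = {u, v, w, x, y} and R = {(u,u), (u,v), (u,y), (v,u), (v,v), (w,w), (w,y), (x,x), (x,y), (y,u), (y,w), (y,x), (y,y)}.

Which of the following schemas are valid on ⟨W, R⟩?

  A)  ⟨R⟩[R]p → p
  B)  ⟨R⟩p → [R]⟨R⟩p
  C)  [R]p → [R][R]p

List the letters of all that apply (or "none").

A

R is symmetric: every R-edge is matched by its reverse.
R is not transitive: u R y and y R w but not u R w.
R is not euclidean: u R v and u R y but not v R y.
(A) ⟨R⟩[R]p → p is the dual of axiom B; it is valid on a frame exactly when R is symmetric. R is symmetric, so valid.
(B) ⟨R⟩p → [R]⟨R⟩p is axiom 5, which corresponds to the euclidean property. R is not euclidean — not valid.
(C) axiom 4: valid iff R is transitive. R is not transitive — not valid.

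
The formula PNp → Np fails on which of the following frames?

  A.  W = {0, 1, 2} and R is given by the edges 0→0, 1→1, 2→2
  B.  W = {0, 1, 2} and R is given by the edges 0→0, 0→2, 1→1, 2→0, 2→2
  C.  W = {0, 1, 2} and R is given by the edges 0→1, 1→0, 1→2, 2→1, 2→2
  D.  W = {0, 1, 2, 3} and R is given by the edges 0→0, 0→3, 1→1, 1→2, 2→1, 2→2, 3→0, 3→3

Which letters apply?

C

The schema PNp → Np is the dual of axiom 5; it is valid on a frame iff R is euclidean.
(A) R is euclidean (any two R-successors of the same world are R-related), so the schema is valid here.
(B) R is euclidean (any two R-successors of the same world are R-related), so the schema is valid here.
(C) R is not euclidean (1 R 0 and 1 R 2 but not 0 R 2), so the schema fails here.
(D) R is euclidean (any two R-successors of the same world are R-related), so the schema is valid here.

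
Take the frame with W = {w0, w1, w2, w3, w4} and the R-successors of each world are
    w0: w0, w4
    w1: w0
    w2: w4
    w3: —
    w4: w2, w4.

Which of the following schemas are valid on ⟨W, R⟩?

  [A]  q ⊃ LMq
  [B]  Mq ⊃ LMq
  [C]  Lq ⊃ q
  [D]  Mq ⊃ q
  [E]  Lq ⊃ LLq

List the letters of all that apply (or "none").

R is not reflexive: not w1 R w1.
R is not symmetric: w0 R w4 but not w4 R w0.
R is not transitive: w0 R w4 and w4 R w2 but not w0 R w2.
R is not euclidean: w0 R w4 and w0 R w0 but not w4 R w0.
R is not a subset of the identity: w0 R w4 with w0 ≠ w4.
(A) axiom B: valid iff R is symmetric. R is not symmetric — not valid.
(B) Mq ⊃ LMq is axiom 5; it is valid on a frame exactly when R is euclidean. R is not euclidean, so not valid.
(C) Lq ⊃ q is axiom T; it is valid on a frame exactly when R is reflexive. R is not reflexive, so not valid.
(D) Mq ⊃ q is the converse of T; it holds exactly when R ⊆ identity. Here R ⊄ identity — not valid.
(E) Lq ⊃ LLq (axiom 4) characterises the transitive frames. R is not transitive — not valid.

none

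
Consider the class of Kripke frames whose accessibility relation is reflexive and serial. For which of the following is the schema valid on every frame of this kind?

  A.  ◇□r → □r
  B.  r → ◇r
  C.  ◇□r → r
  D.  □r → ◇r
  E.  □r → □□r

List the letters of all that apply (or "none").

B, D

(A) ◇□r → □r is the dual of axiom 5, which corresponds to the euclidean property. Such an R need not be euclidean — not valid.
(B) r → ◇r is the dual of axiom T, which corresponds to reflexivity. Every such R is reflexive — valid.
(C) ◇□r → r is the dual of axiom B, which corresponds to symmetry. Such an R need not be symmetric — not valid.
(D) □r → ◇r is axiom D; it is valid on a frame exactly when R is serial. Every such R is serial, so valid.
(E) □r → □□r is axiom 4; it is valid on a frame exactly when R is transitive. Such an R need not be transitive, so not valid.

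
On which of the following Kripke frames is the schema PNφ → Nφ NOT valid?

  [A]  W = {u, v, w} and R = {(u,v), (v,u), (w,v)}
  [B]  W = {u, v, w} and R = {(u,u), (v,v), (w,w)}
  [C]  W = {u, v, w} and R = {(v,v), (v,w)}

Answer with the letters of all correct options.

A, C

The schema PNφ → Nφ is the dual of axiom 5; it is valid on a frame iff R is euclidean.
(A) R is not euclidean (u R v and u R v but not v R v), so the schema fails here.
(B) R is euclidean (any two R-successors of the same world are R-related), so the schema is valid here.
(C) R is not euclidean (v R w and v R v but not w R v), so the schema fails here.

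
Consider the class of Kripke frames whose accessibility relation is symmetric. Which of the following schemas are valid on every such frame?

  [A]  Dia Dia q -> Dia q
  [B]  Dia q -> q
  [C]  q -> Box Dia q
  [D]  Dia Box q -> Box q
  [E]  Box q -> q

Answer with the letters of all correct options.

(A) the dual of axiom 4: valid iff R is transitive. Such an R need not be transitive — not valid.
(B) Dia q -> q (the converse of T) corresponds to R being a subset of the identity. Such an R need not be a subset of the identity, so not valid.
(C) axiom B: valid iff R is symmetric. Every such R is symmetric — valid.
(D) Dia Box q -> Box q is the dual of axiom 5; it is valid on a frame exactly when R is euclidean. Such an R need not be euclidean, so not valid.
(E) Box q -> q (axiom T) characterises the reflexive frames. Such an R need not be reflexive — not valid.

C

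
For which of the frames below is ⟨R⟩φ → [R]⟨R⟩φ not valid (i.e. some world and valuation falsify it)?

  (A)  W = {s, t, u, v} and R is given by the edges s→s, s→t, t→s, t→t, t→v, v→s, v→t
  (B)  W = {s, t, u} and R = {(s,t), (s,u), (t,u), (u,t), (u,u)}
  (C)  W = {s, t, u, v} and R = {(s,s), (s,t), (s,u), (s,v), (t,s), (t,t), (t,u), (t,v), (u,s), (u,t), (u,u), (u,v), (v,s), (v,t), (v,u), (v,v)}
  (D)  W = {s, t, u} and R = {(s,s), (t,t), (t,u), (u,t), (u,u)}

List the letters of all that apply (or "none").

A, B

The schema ⟨R⟩φ → [R]⟨R⟩φ is axiom 5; it is valid on a frame iff R is euclidean.
(A) R is not euclidean (t R s and t R v but not s R v), so the schema fails here.
(B) R is not euclidean (s R t and s R t but not t R t), so the schema fails here.
(C) R is euclidean (any two R-successors of the same world are R-related), so the schema is valid here.
(D) R is euclidean (any two R-successors of the same world are R-related), so the schema is valid here.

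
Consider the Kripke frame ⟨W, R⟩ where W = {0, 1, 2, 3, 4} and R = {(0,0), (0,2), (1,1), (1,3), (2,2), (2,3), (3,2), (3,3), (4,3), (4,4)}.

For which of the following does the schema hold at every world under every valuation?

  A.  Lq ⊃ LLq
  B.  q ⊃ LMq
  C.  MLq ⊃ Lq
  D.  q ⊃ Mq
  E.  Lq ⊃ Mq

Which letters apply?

R is reflexive: each world relates to itself.
R is not symmetric: 0 R 2 but not 2 R 0.
R is not transitive: 0 R 2 and 2 R 3 but not 0 R 3.
R is not euclidean: 0 R 2 and 0 R 0 but not 2 R 0.
R is serial: every world has an R-successor.
(A) axiom 4: valid iff R is transitive. R is not transitive — not valid.
(B) axiom B: valid iff R is symmetric. R is not symmetric — not valid.
(C) the dual of axiom 5: valid iff R is euclidean. R is not euclidean — not valid.
(D) q ⊃ Mq (the dual of axiom T) characterises the reflexive frames. R is reflexive — valid.
(E) Lq ⊃ Mq is axiom D; it is valid on a frame exactly when R is serial. R is serial, so valid.

D, E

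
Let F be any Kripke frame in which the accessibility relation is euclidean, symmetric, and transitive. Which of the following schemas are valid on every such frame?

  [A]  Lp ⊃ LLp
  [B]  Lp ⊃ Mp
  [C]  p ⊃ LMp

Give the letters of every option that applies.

(A) Lp ⊃ LLp is axiom 4, which corresponds to transitivity. Every such R is transitive — valid.
(B) Lp ⊃ Mp is axiom D, which corresponds to seriality. Such an R need not be serial — not valid.
(C) p ⊃ LMp (axiom B) characterises the symmetric frames. Every such R is symmetric — valid.

A, C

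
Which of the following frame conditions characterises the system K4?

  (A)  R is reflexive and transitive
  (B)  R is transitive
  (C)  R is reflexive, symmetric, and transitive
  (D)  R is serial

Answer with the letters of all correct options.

B

(A) this class determines S4, not K4.
(B) K4 is sound and complete for exactly this class.
(C) this class determines S5, not K4.
(D) this class determines D, not K4.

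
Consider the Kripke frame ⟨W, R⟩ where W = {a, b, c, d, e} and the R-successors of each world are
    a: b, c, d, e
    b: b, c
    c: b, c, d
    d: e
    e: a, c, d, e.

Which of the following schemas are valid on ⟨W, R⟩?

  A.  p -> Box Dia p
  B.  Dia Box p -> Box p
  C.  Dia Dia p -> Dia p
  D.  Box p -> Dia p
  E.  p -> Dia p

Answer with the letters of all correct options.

D

R is not reflexive: not a R a.
R is not symmetric: a R b but not b R a.
R is not transitive: a R e and e R a but not a R a.
R is not euclidean: a R b and a R d but not b R d.
R is serial: every world has an R-successor.
(A) p -> Box Dia p (axiom B) characterises the symmetric frames. R is not symmetric — not valid.
(B) Dia Box p -> Box p (the dual of axiom 5) characterises the euclidean frames. R is not euclidean — not valid.
(C) Dia Dia p -> Dia p is the dual of axiom 4; it is valid on a frame exactly when R is transitive. R is not transitive, so not valid.
(D) Box p -> Dia p is axiom D, which corresponds to seriality. R is serial — valid.
(E) p -> Dia p is the dual of axiom T; it is valid on a frame exactly when R is reflexive. R is not reflexive, so not valid.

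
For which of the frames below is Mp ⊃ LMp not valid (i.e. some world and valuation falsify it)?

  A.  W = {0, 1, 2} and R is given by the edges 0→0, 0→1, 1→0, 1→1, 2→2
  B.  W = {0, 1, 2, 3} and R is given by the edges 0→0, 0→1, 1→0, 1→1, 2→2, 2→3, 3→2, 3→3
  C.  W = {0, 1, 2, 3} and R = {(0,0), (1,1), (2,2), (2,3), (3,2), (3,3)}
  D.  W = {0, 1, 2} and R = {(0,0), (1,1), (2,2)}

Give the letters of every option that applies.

The schema Mp ⊃ LMp is axiom 5; it is valid on a frame iff R is euclidean.
(A) R is euclidean (any two R-successors of the same world are R-related), so the schema is valid here.
(B) R is euclidean (any two R-successors of the same world are R-related), so the schema is valid here.
(C) R is euclidean (any two R-successors of the same world are R-related), so the schema is valid here.
(D) R is euclidean (any two R-successors of the same world are R-related), so the schema is valid here.

none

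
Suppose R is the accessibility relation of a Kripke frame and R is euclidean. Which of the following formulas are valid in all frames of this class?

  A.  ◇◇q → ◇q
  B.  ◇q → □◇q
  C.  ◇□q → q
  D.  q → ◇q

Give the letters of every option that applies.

(A) the dual of axiom 4: valid iff R is transitive. Such an R need not be transitive — not valid.
(B) ◇q → □◇q is axiom 5; it is valid on a frame exactly when R is euclidean. Every such R is euclidean, so valid.
(C) the dual of axiom B: valid iff R is symmetric. Such an R need not be symmetric — not valid.
(D) the dual of axiom T: valid iff R is reflexive. Such an R need not be reflexive — not valid.

B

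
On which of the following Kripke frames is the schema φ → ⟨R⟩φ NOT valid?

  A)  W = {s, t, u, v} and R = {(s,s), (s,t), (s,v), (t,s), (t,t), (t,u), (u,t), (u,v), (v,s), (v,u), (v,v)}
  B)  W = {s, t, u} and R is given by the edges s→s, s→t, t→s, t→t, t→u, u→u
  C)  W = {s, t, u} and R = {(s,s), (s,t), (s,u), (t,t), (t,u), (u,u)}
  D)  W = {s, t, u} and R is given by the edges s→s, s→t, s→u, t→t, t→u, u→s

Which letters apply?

The schema φ → ⟨R⟩φ is the dual of axiom T; it is valid on a frame iff R is reflexive.
(A) R is not reflexive (not u R u), so the schema fails here.
(B) R is reflexive (each world relates to itself), so the schema is valid here.
(C) R is reflexive (each world relates to itself), so the schema is valid here.
(D) R is not reflexive (not u R u), so the schema fails here.

A, D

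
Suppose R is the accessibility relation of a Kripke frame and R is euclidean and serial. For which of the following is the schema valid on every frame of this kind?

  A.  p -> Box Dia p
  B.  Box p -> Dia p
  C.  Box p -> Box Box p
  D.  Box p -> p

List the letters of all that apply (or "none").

B

(A) p -> Box Dia p (axiom B) characterises the symmetric frames. Such an R need not be symmetric — not valid.
(B) Box p -> Dia p is axiom D, which corresponds to seriality. Every such R is serial — valid.
(C) Box p -> Box Box p is axiom 4, which corresponds to transitivity. Such an R need not be transitive — not valid.
(D) Box p -> p (axiom T) characterises the reflexive frames. Such an R need not be reflexive — not valid.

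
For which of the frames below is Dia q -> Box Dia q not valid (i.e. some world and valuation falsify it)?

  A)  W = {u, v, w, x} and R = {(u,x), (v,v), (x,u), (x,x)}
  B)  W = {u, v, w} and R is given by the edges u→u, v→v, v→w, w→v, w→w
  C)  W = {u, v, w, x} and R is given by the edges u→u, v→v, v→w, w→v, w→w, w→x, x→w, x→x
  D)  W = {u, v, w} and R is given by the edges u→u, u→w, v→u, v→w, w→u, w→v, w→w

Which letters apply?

A, C, D

The schema Dia q -> Box Dia q is axiom 5; it is valid on a frame iff R is euclidean.
(A) R is not euclidean (x R u and x R u but not u R u), so the schema fails here.
(B) R is euclidean (any two R-successors of the same world are R-related), so the schema is valid here.
(C) R is not euclidean (w R v and w R x but not v R x), so the schema fails here.
(D) R is not euclidean (w R u and w R v but not u R v), so the schema fails here.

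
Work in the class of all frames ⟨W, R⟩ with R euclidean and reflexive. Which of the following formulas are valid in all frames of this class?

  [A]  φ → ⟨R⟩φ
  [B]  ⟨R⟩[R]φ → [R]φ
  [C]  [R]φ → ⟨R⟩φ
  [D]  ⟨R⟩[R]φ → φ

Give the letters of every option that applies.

A, B, C, D

A reflexive euclidean relation is also symmetric (from wRw and wRv the euclidean condition gives vRw) and hence transitive; it is an equivalence relation.
(A) φ → ⟨R⟩φ is the dual of axiom T; it is valid on a frame exactly when R is reflexive. Every such R is reflexive, so valid.
(B) the dual of axiom 5: valid iff R is euclidean. Every such R is euclidean — valid.
(C) axiom D: valid iff R is serial. Every such R is serial — valid.
(D) ⟨R⟩[R]φ → φ (the dual of axiom B) characterises the symmetric frames. Every such R is symmetric — valid.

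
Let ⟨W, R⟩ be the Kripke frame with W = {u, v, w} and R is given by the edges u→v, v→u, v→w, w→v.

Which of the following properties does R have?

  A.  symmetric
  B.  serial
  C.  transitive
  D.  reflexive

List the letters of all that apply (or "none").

A, B

(A) symmetric: every R-edge is matched by its reverse.
(B) serial: every world has an R-successor.
(C) not transitive: u R v and v R u but not u R u.
(D) not reflexive: not u R u.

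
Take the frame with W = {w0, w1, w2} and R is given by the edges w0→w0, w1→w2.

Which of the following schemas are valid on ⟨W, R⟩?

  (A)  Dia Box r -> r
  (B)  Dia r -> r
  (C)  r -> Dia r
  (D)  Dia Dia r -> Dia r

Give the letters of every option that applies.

D

R is not reflexive: not w1 R w1.
R is not symmetric: w1 R w2 but not w2 R w1.
R is transitive: R is closed under composition.
R is not a subset of the identity: w1 R w2 with w1 ≠ w2.
(A) Dia Box r -> r (the dual of axiom B) characterises the symmetric frames. R is not symmetric — not valid.
(B) Dia r -> r (the converse of T) corresponds to R being a subset of the identity. Here R ⊄ identity, so not valid.
(C) r -> Dia r is the dual of axiom T, which corresponds to reflexivity. R is not reflexive — not valid.
(D) Dia Dia r -> Dia r is the dual of axiom 4, which corresponds to transitivity. R is transitive — valid.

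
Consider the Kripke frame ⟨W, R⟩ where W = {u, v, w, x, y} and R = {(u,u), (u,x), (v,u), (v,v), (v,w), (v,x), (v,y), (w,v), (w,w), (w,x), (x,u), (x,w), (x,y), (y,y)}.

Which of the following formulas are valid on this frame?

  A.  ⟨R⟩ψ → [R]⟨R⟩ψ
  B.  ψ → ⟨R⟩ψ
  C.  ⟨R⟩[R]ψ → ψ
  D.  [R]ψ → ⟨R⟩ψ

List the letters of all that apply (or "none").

R is not reflexive: not x R x.
R is not symmetric: v R u but not u R v.
R is not euclidean: v R u and v R v but not u R v.
R is serial: every world has an R-successor.
(A) ⟨R⟩ψ → [R]⟨R⟩ψ is axiom 5; it is valid on a frame exactly when R is euclidean. R is not euclidean, so not valid.
(B) the dual of axiom T: valid iff R is reflexive. R is not reflexive — not valid.
(C) the dual of axiom B: valid iff R is symmetric. R is not symmetric — not valid.
(D) [R]ψ → ⟨R⟩ψ is axiom D, which corresponds to seriality. R is serial — valid.

D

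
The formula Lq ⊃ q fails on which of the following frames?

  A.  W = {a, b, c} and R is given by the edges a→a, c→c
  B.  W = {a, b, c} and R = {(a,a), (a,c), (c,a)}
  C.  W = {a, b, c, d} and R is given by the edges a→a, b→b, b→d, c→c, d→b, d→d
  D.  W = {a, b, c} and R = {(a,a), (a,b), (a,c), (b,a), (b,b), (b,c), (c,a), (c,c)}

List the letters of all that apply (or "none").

The schema Lq ⊃ q is axiom T; it is valid on a frame iff R is reflexive.
(A) R is not reflexive (not b R b), so the schema fails here.
(B) R is not reflexive (not b R b), so the schema fails here.
(C) R is reflexive (each world relates to itself), so the schema is valid here.
(D) R is reflexive (each world relates to itself), so the schema is valid here.

A, B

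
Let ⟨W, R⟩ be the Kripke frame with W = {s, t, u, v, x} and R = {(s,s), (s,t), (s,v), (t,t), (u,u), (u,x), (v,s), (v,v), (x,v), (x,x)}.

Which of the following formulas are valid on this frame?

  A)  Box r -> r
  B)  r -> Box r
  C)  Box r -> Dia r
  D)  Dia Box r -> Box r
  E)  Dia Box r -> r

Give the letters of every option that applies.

A, C

R is reflexive: each world relates to itself.
R is not symmetric: s R t but not t R s.
R is not euclidean: s R t and s R s but not t R s.
R is serial: every world has an R-successor.
R is not a subset of the identity: s R t with s ≠ t.
(A) Box r -> r is axiom T, which corresponds to reflexivity. R is reflexive — valid.
(B) r -> Box r is equivalent to ◇p→p; it holds exactly when R ⊆ identity. Here R ⊄ identity — not valid.
(C) axiom D: valid iff R is serial. R is serial — valid.
(D) Dia Box r -> Box r (the dual of axiom 5) characterises the euclidean frames. R is not euclidean — not valid.
(E) Dia Box r -> r is the dual of axiom B; it is valid on a frame exactly when R is symmetric. R is not symmetric, so not valid.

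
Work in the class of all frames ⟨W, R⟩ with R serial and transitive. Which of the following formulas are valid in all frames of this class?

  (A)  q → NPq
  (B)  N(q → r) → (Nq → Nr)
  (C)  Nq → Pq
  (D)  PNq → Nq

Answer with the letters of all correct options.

(A) q → NPq (axiom B) characterises the symmetric frames. Such an R need not be symmetric — not valid.
(B) N(q → r) → (Nq → Nr) is the K axiom; it holds on all frames — valid.
(C) Nq → Pq is axiom D; it is valid on a frame exactly when R is serial. Every such R is serial, so valid.
(D) PNq → Nq is the dual of axiom 5, which corresponds to the euclidean property. Such an R need not be euclidean — not valid.

B, C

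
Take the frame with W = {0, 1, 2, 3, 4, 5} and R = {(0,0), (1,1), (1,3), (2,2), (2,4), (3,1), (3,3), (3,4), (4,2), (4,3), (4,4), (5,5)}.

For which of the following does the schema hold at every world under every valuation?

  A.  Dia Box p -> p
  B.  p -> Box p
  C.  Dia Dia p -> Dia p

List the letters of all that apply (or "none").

R is symmetric: every R-edge is matched by its reverse.
R is not transitive: 1 R 3 and 3 R 4 but not 1 R 4.
R is not a subset of the identity: 1 R 3 with 1 ≠ 3.
(A) the dual of axiom B: valid iff R is symmetric. R is symmetric — valid.
(B) p -> Box p is valid only on frames where every R-edge is a self-loop. Here R ⊄ identity — not valid.
(C) the dual of axiom 4: valid iff R is transitive. R is not transitive — not valid.

A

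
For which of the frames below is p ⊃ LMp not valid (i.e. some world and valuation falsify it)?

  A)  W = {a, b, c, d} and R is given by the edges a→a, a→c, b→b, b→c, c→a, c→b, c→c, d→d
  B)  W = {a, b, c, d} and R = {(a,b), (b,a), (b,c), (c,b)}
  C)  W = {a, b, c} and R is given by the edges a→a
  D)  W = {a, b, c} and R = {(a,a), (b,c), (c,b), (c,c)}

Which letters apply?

The schema p ⊃ LMp is axiom B; it is valid on a frame iff R is symmetric.
(A) R is symmetric (every R-edge is matched by its reverse), so the schema is valid here.
(B) R is symmetric (every R-edge is matched by its reverse), so the schema is valid here.
(C) R is symmetric (every R-edge is matched by its reverse), so the schema is valid here.
(D) R is symmetric (every R-edge is matched by its reverse), so the schema is valid here.

none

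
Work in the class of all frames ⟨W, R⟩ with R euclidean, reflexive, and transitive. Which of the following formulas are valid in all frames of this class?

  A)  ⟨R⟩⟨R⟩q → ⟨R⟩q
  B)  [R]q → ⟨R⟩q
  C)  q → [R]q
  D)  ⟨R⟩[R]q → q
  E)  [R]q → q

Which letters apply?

A, B, D, E

A relation that is euclidean, reflexive, and transitive is also serial and symmetric.
(A) the dual of axiom 4: valid iff R is transitive. Every such R is transitive — valid.
(B) [R]q → ⟨R⟩q (axiom D) characterises the serial frames. Every such R is serial — valid.
(C) q → [R]q is valid only on frames where every R-edge is a self-loop. Such an R need not be a subset of the identity — not valid.
(D) the dual of axiom B: valid iff R is symmetric. Every such R is symmetric — valid.
(E) [R]q → q is axiom T; it is valid on a frame exactly when R is reflexive. Every such R is reflexive, so valid.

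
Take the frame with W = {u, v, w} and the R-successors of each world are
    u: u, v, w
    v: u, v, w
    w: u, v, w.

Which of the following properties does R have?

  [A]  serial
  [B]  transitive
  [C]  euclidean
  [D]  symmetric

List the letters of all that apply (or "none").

(A) serial: every world has an R-successor.
(B) transitive: R is closed under composition.
(C) euclidean: any two R-successors of the same world are R-related.
(D) symmetric: every R-edge is matched by its reverse.

A, B, C, D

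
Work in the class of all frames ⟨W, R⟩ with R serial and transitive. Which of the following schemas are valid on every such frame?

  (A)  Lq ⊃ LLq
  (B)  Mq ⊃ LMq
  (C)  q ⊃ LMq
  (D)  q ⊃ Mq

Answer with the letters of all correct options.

A

(A) Lq ⊃ LLq is axiom 4, which corresponds to transitivity. Every such R is transitive — valid.
(B) Mq ⊃ LMq is axiom 5; it is valid on a frame exactly when R is euclidean. Such an R need not be euclidean, so not valid.
(C) q ⊃ LMq is axiom B, which corresponds to symmetry. Such an R need not be symmetric — not valid.
(D) q ⊃ Mq is the dual of axiom T, which corresponds to reflexivity. Such an R need not be reflexive — not valid.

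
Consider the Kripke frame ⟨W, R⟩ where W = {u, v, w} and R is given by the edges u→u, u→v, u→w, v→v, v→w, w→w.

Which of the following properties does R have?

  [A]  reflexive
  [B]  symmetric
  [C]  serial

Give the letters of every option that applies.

(A) reflexive: each world relates to itself.
(B) not symmetric: u R v but not v R u.
(C) serial: every world has an R-successor.

A, C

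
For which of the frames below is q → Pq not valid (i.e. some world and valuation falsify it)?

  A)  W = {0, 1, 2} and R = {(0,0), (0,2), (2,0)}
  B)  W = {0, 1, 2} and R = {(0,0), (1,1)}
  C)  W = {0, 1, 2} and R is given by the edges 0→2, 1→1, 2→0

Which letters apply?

The schema q → Pq is the dual of axiom T; it is valid on a frame iff R is reflexive.
(A) R is not reflexive (not 1 R 1), so the schema fails here.
(B) R is not reflexive (not 2 R 2), so the schema fails here.
(C) R is not reflexive (not 0 R 0), so the schema fails here.

A, B, C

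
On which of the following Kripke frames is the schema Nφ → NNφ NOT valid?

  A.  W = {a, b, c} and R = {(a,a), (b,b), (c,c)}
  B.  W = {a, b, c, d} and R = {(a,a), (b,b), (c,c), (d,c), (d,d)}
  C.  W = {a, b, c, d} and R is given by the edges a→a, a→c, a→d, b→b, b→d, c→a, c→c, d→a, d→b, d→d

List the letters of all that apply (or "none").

The schema Nφ → NNφ is axiom 4; it is valid on a frame iff R is transitive.
(A) R is transitive (R is closed under composition), so the schema is valid here.
(B) R is transitive (R is closed under composition), so the schema is valid here.
(C) R is not transitive (a R d and d R b but not a R b), so the schema fails here.

C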